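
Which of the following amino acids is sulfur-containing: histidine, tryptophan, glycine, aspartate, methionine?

The sulfur-bearing residues are cysteine (–SH) and methionine (–S–CH₃).
Of the listed options, only methionine belongs to this group.

methionine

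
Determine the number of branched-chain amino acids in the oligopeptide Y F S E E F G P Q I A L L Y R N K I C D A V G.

V, L, and I make up the branched-chain aliphatic group.
Matching residues: I10, L12, L13, I18, V22.

5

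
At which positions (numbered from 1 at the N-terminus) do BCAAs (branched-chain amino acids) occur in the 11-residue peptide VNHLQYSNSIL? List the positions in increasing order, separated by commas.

1, 4, 10, 11

The BCAAs are Val, Leu, and Ile — aliphatic side chains with a branch point.
Matching residues: V1, L4, I10, L11.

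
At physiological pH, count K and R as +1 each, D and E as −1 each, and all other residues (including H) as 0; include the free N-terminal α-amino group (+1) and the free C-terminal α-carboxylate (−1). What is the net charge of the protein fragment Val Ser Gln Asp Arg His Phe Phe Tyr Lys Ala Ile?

Positive (K, R): Arg5, Lys10 → +2.
Negative (D, E): Asp4 → −1.
The N-terminus (+1) and C-terminus (−1) cancel.
Net charge = (+2) + (−1) = +1.

+1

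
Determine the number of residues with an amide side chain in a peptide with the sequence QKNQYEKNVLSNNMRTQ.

The amide-side-chain residues are Asn (N) and Gln (Q).
Matching residues: Q1, N3, Q4, N8, N12, N13, Q17.

7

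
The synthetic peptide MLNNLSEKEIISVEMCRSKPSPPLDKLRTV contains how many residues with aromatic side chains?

F, W, and Y each carry an aromatic ring on the side chain.
None of the 30 residues belong to this group.

0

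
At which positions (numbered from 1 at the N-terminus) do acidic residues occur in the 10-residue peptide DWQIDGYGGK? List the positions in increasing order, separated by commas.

The acidic residues are Asp (D) and Glu (E), whose side chains end in a carboxylate group.
Matching residues: D1, D5.

1, 5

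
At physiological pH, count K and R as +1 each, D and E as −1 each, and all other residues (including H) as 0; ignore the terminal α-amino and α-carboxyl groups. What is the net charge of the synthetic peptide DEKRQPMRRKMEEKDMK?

+2

Positive (K, R): K3, R4, R8, R9, K10, K14, K17 → +7.
Negative (D, E): D1, E2, E12, E13, D15 → −5.
Net charge = (+7) + (−5) = +2.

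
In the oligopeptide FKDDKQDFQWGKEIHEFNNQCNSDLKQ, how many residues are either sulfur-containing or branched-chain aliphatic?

Sulfur-containing: C, M. Branched-chain aliphatic: I, L, V.
Sulfur-containing residues here: C21 (1).
Branched-chain aliphatic residues here: I14, L25 (2).
The two groups share no amino acid, so total = 1 + 2 = 3.

3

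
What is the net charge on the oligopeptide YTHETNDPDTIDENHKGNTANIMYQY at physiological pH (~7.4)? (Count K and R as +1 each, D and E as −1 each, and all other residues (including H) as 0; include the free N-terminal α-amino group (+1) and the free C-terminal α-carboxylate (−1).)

Positive (K, R): K16 → +1.
Negative (D, E): E4, D7, D9, D12, E13 → −5.
The N-terminus (+1) and C-terminus (−1) cancel.
Net charge = (+1) + (−5) = −4.

-4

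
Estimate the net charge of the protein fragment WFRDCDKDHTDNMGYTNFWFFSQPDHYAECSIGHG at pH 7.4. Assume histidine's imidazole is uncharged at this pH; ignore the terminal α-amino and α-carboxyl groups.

-4

At pH ~7.4 the Lys and Arg side chains are protonated (+1), the Asp and Glu side chains are deprotonated (−1), and with His taken as neutral all other side chains carry no charge.
Positive (K, R): R3, K7 → +2.
Negative (D, E): D4, D6, D8, D11, D25, E29 → −6.
Net charge = (+2) + (−6) = −4.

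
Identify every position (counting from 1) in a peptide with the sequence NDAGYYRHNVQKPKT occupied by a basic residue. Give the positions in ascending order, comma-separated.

Matching residues: R7, H8, K12, K14.

7, 8, 12, 14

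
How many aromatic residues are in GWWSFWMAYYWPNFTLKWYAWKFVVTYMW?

The aromatic amino acids are Phe (F, benzyl), Trp (W, indole), and Tyr (Y, phenol).
Matching residues: W2, W3, F5, W6, Y9, Y10, W11, F14, W18, Y19, W21, F23, Y27, W29.

14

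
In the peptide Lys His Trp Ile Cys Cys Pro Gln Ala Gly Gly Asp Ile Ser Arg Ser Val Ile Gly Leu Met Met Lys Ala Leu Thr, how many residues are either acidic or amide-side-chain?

Acidic: D, E. Amide-side-chain: N, Q.
Acidic residues here: Asp12 (1).
Amide-side-chain residues here: Gln8 (1).
The two groups share no amino acid, so total = 1 + 1 = 2.

2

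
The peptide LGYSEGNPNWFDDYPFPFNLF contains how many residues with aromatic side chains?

The aromatic amino acids are Phe (F, benzyl), Trp (W, indole), and Tyr (Y, phenol).
Matching residues: Y3, W10, F11, Y14, F16, F18, F21.

7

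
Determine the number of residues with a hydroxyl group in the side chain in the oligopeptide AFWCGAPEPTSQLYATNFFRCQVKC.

S, T, and Y are the three residues with a side-chain hydroxyl.
Matching residues: T10, S11, Y14, T16.

4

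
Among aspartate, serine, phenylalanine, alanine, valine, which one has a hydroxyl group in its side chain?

serine

S, T, and Y are the three residues with a side-chain hydroxyl.
Of the listed options, only serine belongs to this group.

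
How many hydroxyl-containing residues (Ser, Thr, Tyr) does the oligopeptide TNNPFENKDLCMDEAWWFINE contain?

1

Matching residues: T1.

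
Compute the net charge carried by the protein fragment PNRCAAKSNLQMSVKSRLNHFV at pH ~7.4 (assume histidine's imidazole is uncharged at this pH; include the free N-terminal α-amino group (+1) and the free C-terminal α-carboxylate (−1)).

Near pH 7.4, K and R contribute +1 each, D and E contribute −1 each, and every other side chain (His included, as stated) is uncharged.
Positive (K, R): R3, K7, K15, R17 → +4.
Negative (D, E): none → −0.
The N-terminus (+1) and C-terminus (−1) cancel.
Net charge = (+4) + (−0) = +4.

+4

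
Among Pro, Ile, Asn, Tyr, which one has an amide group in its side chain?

Asn

The amide-side-chain residues are Asn (N) and Gln (Q).
Of the listed options, only Asn belongs to this group.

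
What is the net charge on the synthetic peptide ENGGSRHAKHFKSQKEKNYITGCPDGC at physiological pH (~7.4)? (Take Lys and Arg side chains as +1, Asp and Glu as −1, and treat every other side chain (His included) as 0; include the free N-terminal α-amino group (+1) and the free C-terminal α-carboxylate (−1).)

+2

Positive (K, R): R6, K9, K12, K15, K17 → +5.
Negative (D, E): E1, E16, D25 → −3.
The N-terminus (+1) and C-terminus (−1) cancel.
Net charge = (+5) + (−3) = +2.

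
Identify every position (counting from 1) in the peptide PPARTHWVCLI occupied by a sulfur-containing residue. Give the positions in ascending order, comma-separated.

9

Cysteine (C, thiol) and methionine (M, thioether) are the two sulfur-containing amino acids.
Matching residues: C9.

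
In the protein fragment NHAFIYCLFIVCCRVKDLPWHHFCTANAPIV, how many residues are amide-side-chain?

2

The amide-side-chain residues are Asn (N) and Gln (Q).
Matching residues: N1, N27.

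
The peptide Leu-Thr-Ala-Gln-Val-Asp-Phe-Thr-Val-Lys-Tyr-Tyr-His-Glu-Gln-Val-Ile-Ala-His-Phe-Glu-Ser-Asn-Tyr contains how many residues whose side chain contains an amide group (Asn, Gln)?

Matching residues: Gln4, Gln15, Asn23.

3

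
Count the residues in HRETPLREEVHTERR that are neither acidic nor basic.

Acidic: D, E. Basic: K, R, H. All other residues are neither.
Matching residues: T4, P5, L6, V10, T12.

5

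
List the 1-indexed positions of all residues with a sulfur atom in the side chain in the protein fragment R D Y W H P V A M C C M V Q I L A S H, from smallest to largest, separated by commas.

9, 10, 11, 12

The sulfur-bearing residues are cysteine (–SH) and methionine (–S–CH₃).
Matching residues: M9, C10, C11, M12.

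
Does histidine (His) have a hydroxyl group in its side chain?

No

Serine (S), threonine (T), and tyrosine (Y) each carry a hydroxyl group on the side chain.
Histidine is not in this group.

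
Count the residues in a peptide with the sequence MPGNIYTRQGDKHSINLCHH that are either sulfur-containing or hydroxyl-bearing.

Sulfur-containing: C, M. Hydroxyl-bearing: S, T, Y.
Sulfur-containing residues here: M1, C18 (2).
Hydroxyl-bearing residues here: Y6, T7, S14 (3).
The two groups share no amino acid, so total = 2 + 3 = 5.

5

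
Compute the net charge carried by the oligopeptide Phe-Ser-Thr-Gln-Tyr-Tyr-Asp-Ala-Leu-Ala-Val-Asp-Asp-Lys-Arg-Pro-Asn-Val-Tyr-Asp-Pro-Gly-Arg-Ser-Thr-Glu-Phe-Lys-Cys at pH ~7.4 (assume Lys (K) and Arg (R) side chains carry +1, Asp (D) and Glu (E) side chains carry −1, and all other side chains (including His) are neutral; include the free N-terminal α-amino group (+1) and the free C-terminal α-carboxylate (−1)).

-1

Positive (K, R): Lys14, Arg15, Arg23, Lys28 → +4.
Negative (D, E): Asp7, Asp12, Asp13, Asp20, Glu26 → −5.
The N-terminus (+1) and C-terminus (−1) cancel.
Net charge = (+4) + (−5) = −1.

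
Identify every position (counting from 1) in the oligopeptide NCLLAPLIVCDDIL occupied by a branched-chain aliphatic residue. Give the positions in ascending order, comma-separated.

Valine (V), leucine (L), and isoleucine (I) are the branched-chain amino acids.
Matching residues: L3, L4, L7, I8, V9, I13, L14.

3, 4, 7, 8, 9, 13, 14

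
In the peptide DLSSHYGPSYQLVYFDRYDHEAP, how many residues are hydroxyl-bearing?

Serine (S), threonine (T), and tyrosine (Y) each carry a hydroxyl group on the side chain.
Matching residues: S3, S4, Y6, S9, Y10, Y14, Y18.

7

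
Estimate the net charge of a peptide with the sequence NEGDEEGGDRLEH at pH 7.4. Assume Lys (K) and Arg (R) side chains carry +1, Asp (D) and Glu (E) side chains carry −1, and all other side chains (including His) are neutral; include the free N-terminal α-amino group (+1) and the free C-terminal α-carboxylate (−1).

Positive (K, R): R10 → +1.
Negative (D, E): E2, D4, E5, E6, D9, E12 → −6.
The N-terminus (+1) and C-terminus (−1) cancel.
Net charge = (+1) + (−6) = −5.

-5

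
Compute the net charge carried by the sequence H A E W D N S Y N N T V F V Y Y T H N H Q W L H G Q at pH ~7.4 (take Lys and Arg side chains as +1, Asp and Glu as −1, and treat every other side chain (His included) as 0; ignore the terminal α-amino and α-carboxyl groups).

-2

Positive (K, R): none → +0.
Negative (D, E): E3, D5 → −2.
Net charge = (+0) + (−2) = −2.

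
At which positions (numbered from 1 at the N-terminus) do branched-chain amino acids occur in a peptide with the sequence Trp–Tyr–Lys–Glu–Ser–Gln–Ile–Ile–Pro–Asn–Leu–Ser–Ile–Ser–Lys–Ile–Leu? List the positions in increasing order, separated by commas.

7, 8, 11, 13, 16, 17

The BCAAs are Val, Leu, and Ile — aliphatic side chains with a branch point.
Matching residues: Ile7, Ile8, Leu11, Ile13, Ile16, Leu17.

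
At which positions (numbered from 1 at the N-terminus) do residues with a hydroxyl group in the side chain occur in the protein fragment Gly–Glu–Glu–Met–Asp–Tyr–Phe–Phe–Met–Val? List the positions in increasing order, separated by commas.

6

Serine (S), threonine (T), and tyrosine (Y) each carry a hydroxyl group on the side chain.
Matching residues: Tyr6.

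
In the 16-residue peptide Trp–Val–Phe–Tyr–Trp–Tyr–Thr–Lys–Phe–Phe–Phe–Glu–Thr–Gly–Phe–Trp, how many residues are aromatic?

Phenylalanine (F), tryptophan (W), and tyrosine (Y) have aromatic ring side chains.
Matching residues: Trp1, Phe3, Tyr4, Trp5, Tyr6, Phe9, Phe10, Phe11, Phe15, Trp16.

10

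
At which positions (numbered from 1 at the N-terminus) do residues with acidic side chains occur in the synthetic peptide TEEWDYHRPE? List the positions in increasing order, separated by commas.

2, 3, 5, 10

The acidic residues are Asp (D) and Glu (E), whose side chains end in a carboxylate group.
Matching residues: E2, E3, D5, E10.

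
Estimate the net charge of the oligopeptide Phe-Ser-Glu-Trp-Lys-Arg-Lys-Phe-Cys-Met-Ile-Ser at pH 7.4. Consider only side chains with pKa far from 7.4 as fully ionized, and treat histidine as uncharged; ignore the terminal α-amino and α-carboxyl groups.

+2

Near pH 7.4, K and R contribute +1 each, D and E contribute −1 each, and every other side chain (His included, as stated) is uncharged.
Positive (K, R): Lys5, Arg6, Lys7 → +3.
Negative (D, E): Glu3 → −1.
Net charge = (+3) + (−1) = +2.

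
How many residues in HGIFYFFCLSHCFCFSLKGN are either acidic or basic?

3

Acidic: D, E. Basic: H, K, R.
Acidic residues here: none (0).
Basic residues here: H1, H11, K18 (3).
The two groups share no amino acid, so total = 0 + 3 = 3.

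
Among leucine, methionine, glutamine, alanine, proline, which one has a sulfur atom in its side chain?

methionine

The sulfur-bearing residues are cysteine (–SH) and methionine (–S–CH₃).
Of the listed options, only methionine belongs to this group.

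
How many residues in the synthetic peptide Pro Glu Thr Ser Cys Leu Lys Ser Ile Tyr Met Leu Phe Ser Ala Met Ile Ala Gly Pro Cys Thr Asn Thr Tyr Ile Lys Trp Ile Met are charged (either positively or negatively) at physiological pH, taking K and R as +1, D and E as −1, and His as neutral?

3

Charged side chains at pH ~7.4: K, R (positive); D, E (negative).
Matching residues: Glu2, Lys7, Lys27.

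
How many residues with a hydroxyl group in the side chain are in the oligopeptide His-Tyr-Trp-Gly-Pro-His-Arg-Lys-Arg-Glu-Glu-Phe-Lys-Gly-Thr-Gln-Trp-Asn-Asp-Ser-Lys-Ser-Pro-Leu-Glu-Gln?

4

The –OH-bearing residues are Ser, Thr (aliphatic alcohols), and Tyr (phenol).
Matching residues: Tyr2, Thr15, Ser20, Ser22.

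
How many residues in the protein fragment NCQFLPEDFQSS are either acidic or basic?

2

Acidic: D, E. Basic: H, K, R.
Acidic residues here: E7, D8 (2).
Basic residues here: none (0).
The two groups share no amino acid, so total = 2 + 0 = 2.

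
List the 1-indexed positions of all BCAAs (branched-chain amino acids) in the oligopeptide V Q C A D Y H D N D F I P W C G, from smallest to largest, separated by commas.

V, L, and I make up the branched-chain aliphatic group.
Matching residues: V1, I12.

1, 12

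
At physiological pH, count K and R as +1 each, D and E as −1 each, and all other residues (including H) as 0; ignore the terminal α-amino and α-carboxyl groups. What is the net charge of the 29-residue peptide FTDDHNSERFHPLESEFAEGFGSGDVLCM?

Positive (K, R): R9 → +1.
Negative (D, E): D3, D4, E8, E14, E16, E19, D25 → −7.
Net charge = (+1) + (−7) = −6.

-6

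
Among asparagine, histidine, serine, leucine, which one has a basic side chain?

Lysine (K), arginine (R), and histidine (H) have basic, nitrogen-containing side chains.
Of the listed options, only histidine belongs to this group.

histidine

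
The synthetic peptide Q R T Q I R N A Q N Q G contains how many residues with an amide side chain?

Only N (asparagine) and Q (glutamine) carry a side-chain carboxamide.
Matching residues: Q1, Q4, N7, Q9, N10, Q11.

6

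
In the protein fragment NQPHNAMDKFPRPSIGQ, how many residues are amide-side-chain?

Only N (asparagine) and Q (glutamine) carry a side-chain carboxamide.
Matching residues: N1, Q2, N5, Q17.

4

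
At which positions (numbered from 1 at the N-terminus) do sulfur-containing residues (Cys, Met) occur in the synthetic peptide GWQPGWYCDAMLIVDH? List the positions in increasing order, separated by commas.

8, 11

Matching residues: C8, M11.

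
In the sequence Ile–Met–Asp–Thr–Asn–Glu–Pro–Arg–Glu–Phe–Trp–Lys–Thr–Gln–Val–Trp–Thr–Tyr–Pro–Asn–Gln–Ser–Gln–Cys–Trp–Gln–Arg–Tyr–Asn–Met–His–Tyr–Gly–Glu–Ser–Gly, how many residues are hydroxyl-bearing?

The –OH-bearing residues are Ser, Thr (aliphatic alcohols), and Tyr (phenol).
Matching residues: Thr4, Thr13, Thr17, Tyr18, Ser22, Tyr28, Tyr32, Ser35.

8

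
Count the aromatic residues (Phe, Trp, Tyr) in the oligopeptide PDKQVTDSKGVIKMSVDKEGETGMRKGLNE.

None of the 30 residues belong to this group.

0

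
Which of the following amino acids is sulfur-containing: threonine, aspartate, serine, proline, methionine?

methionine

Only Cys (C) and Met (M) have a sulfur atom in the side chain.
Of the listed options, only methionine belongs to this group.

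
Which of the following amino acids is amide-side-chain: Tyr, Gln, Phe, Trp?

Gln

The amide-side-chain residues are Asn (N) and Gln (Q).
Of the listed options, only Gln belongs to this group.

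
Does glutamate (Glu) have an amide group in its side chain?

No

The amide-side-chain residues are Asn (N) and Gln (Q).
Glutamate is not in this group.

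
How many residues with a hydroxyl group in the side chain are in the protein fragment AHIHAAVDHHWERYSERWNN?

2

S, T, and Y are the three residues with a side-chain hydroxyl.
Matching residues: Y14, S15.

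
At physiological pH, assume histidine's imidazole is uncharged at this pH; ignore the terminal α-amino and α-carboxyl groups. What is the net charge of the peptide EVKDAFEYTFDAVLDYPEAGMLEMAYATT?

The side chains ionized at physiological pH are Lys/Arg (+1) and Asp/Glu (−1); with His treated as neutral, nothing else contributes.
Positive (K, R): K3 → +1.
Negative (D, E): E1, D4, E7, D11, D15, E18, E23 → −7.
Net charge = (+1) + (−7) = −6.

-6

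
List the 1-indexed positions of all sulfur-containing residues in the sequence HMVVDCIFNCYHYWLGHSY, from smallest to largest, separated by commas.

The sulfur-bearing residues are cysteine (–SH) and methionine (–S–CH₃).
Matching residues: M2, C6, C10.

2, 6, 10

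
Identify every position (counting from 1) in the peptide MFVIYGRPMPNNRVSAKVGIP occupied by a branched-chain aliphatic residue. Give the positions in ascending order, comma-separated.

V, L, and I make up the branched-chain aliphatic group.
Matching residues: V3, I4, V14, V18, I20.

3, 4, 14, 18, 20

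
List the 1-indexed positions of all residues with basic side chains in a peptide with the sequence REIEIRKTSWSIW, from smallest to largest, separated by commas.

K, R, and H are the three residues with basic side chains (ε-amine, guanidinium, and imidazole respectively).
Matching residues: R1, R6, K7.

1, 6, 7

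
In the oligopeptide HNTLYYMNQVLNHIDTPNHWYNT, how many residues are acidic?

1

Only D (aspartate) and E (glutamate) carry a side-chain carboxylic acid.
Matching residues: D15.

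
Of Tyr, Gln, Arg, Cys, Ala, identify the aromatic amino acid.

Tyr

F, W, and Y each carry an aromatic ring on the side chain.
Of the listed options, only Tyr belongs to this group.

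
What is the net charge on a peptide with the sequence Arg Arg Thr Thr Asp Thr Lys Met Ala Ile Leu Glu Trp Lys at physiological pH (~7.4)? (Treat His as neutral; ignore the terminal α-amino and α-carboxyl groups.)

+2

At pH ~7.4 the Lys and Arg side chains are protonated (+1), the Asp and Glu side chains are deprotonated (−1), and with His taken as neutral all other side chains carry no charge.
Positive (K, R): Arg1, Arg2, Lys7, Lys14 → +4.
Negative (D, E): Asp5, Glu12 → −2.
Net charge = (+4) + (−2) = +2.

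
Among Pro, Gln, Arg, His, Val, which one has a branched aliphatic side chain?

Val

The BCAAs are Val, Leu, and Ile — aliphatic side chains with a branch point.
Of the listed options, only Val belongs to this group.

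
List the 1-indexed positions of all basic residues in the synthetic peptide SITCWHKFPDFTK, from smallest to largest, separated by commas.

6, 7, 13

Lysine (K), arginine (R), and histidine (H) have basic, nitrogen-containing side chains.
Matching residues: H6, K7, K13.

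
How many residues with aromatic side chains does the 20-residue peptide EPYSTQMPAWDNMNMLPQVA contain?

F, W, and Y each carry an aromatic ring on the side chain.
Matching residues: Y3, W10.

2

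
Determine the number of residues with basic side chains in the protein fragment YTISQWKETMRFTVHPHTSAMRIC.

The basic amino acids are Lys (K), Arg (R), and His (H).
Matching residues: K7, R11, H15, H17, R22.

5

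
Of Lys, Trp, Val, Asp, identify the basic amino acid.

The basic amino acids are Lys (K), Arg (R), and His (H).
Of the listed options, only Lys belongs to this group.

Lys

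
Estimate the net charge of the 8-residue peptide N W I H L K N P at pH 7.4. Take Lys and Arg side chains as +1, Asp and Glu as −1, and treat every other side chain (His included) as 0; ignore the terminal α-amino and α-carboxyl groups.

Positive (K, R): K6 → +1.
Negative (D, E): none → −0.
Net charge = (+1) + (−0) = +1.

+1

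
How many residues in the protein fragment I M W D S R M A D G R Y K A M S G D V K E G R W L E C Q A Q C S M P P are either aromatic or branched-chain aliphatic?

Aromatic: F, W, Y. Branched-chain aliphatic: I, L, V.
Aromatic residues here: W3, Y12, W24 (3).
Branched-chain aliphatic residues here: I1, V19, L25 (3).
The two groups share no amino acid, so total = 3 + 3 = 6.

6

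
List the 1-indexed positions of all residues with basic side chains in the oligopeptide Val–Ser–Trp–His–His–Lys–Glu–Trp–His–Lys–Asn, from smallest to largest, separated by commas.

4, 5, 6, 9, 10

Lysine (K), arginine (R), and histidine (H) have basic, nitrogen-containing side chains.
Matching residues: His4, His5, Lys6, His9, Lys10.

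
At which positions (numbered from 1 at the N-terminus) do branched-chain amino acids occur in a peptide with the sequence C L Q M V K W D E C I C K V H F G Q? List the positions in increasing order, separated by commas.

Valine (V), leucine (L), and isoleucine (I) are the branched-chain amino acids.
Matching residues: L2, V5, I11, V14.

2, 5, 11, 14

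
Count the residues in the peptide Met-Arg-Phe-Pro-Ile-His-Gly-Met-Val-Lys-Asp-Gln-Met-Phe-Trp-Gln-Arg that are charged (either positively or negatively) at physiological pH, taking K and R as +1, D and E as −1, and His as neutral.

4

Charged side chains at pH ~7.4: K, R (positive); D, E (negative).
Matching residues: Arg2, Lys10, Asp11, Arg17.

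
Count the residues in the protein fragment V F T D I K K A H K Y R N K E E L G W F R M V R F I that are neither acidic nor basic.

Acidic: D, E. Basic: K, R, H. All other residues are neither.
Matching residues: V1, F2, T3, I5, A8, Y11, N13, L17, G18, W19, F20, M22, V23, F25, I26.

15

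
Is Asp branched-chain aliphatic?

The BCAAs are Val, Leu, and Ile — aliphatic side chains with a branch point.
Aspartate is not in this group.

No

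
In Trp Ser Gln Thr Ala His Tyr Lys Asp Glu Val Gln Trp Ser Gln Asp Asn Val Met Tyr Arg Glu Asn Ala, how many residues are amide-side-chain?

5

The amide-side-chain residues are Asn (N) and Gln (Q).
Matching residues: Gln3, Gln12, Gln15, Asn17, Asn23.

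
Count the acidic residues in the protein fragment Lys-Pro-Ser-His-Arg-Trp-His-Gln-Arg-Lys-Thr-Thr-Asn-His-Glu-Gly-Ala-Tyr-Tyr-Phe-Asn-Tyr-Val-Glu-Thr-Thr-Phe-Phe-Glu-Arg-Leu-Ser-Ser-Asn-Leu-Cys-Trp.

3

Aspartate (D) and glutamate (E) have carboxylic-acid side chains and are the acidic amino acids.
Matching residues: Glu15, Glu24, Glu29.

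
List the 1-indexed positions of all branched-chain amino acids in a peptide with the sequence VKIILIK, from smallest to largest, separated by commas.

1, 3, 4, 5, 6

Valine (V), leucine (L), and isoleucine (I) are the branched-chain amino acids.
Matching residues: V1, I3, I4, L5, I6.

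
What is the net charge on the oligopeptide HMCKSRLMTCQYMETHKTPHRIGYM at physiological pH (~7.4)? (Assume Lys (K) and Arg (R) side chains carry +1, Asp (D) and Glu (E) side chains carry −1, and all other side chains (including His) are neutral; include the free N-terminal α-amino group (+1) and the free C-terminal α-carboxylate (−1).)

Positive (K, R): K4, R6, K17, R21 → +4.
Negative (D, E): E14 → −1.
The N-terminus (+1) and C-terminus (−1) cancel.
Net charge = (+4) + (−1) = +3.

+3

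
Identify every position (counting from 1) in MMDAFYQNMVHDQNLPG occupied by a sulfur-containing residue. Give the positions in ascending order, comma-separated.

1, 2, 9

Only Cys (C) and Met (M) have a sulfur atom in the side chain.
Matching residues: M1, M2, M9.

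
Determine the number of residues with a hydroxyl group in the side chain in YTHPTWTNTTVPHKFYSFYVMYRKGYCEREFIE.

11

S, T, and Y are the three residues with a side-chain hydroxyl.
Matching residues: Y1, T2, T5, T7, T9, T10, Y16, S17, Y19, Y22, Y26.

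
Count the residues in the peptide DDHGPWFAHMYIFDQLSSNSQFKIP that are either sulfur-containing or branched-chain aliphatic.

Sulfur-containing: C, M. Branched-chain aliphatic: I, L, V.
Sulfur-containing residues here: M10 (1).
Branched-chain aliphatic residues here: I12, L16, I24 (3).
The two groups share no amino acid, so total = 1 + 3 = 4.

4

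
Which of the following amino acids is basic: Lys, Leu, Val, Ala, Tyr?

Lysine (K), arginine (R), and histidine (H) have basic, nitrogen-containing side chains.
Of the listed options, only Lys belongs to this group.

Lys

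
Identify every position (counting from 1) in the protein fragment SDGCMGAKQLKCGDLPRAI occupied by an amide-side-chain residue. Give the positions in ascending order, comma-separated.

Only N (asparagine) and Q (glutamine) carry a side-chain carboxamide.
Matching residues: Q9.

9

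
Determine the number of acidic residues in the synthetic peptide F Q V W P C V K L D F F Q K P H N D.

Aspartate (D) and glutamate (E) have carboxylic-acid side chains and are the acidic amino acids.
Matching residues: D10, D18.

2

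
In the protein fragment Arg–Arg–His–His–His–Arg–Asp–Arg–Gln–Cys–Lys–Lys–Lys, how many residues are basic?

10

The basic amino acids are Lys (K), Arg (R), and His (H).
Matching residues: Arg1, Arg2, His3, His4, His5, Arg6, Arg8, Lys11, Lys12, Lys13.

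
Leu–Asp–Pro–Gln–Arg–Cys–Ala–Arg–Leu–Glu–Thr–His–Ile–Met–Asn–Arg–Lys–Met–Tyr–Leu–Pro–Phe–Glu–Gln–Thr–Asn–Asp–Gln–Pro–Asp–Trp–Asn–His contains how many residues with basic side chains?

6

K, R, and H are the three residues with basic side chains (ε-amine, guanidinium, and imidazole respectively).
Matching residues: Arg5, Arg8, His12, Arg16, Lys17, His33.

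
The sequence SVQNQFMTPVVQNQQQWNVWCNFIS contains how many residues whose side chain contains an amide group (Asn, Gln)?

Matching residues: Q3, N4, Q5, Q12, N13, Q14, Q15, Q16, N18, N22.

10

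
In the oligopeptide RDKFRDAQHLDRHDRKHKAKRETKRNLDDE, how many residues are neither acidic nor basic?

Acidic: D, E. Basic: K, R, H. All other residues are neither.
Matching residues: F4, A7, Q8, L10, A19, T23, N26, L27.

8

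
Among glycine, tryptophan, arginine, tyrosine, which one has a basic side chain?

The basic amino acids are Lys (K), Arg (R), and His (H).
Of the listed options, only arginine belongs to this group.

arginine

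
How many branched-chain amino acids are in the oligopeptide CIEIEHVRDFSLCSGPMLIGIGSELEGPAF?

8

Valine (V), leucine (L), and isoleucine (I) are the branched-chain amino acids.
Matching residues: I2, I4, V7, L12, L18, I19, I21, L25.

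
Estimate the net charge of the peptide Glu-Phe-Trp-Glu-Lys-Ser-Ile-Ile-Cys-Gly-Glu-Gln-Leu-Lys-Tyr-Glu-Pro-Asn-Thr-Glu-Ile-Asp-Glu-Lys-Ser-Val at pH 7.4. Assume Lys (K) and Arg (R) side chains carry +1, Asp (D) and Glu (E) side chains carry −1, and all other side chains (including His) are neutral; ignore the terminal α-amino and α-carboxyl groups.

Positive (K, R): Lys5, Lys14, Lys24 → +3.
Negative (D, E): Glu1, Glu4, Glu11, Glu16, Glu20, Asp22, Glu23 → −7.
Net charge = (+3) + (−7) = −4.

-4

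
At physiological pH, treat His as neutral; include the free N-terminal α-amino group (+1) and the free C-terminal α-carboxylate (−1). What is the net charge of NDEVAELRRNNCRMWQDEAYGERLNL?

-2

The side chains ionized at physiological pH are Lys/Arg (+1) and Asp/Glu (−1); with His treated as neutral, nothing else contributes.
Positive (K, R): R8, R9, R13, R23 → +4.
Negative (D, E): D2, E3, E6, D17, E18, E22 → −6.
The N-terminus (+1) and C-terminus (−1) cancel.
Net charge = (+4) + (−6) = −2.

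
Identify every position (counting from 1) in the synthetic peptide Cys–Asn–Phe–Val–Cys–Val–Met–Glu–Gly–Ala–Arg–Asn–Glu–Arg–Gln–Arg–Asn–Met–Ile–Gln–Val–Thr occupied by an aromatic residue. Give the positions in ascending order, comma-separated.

3

Matching residues: Phe3.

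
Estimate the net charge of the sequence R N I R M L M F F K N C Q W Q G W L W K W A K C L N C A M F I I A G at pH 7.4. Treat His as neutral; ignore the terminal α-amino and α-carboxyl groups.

+5

Near pH 7.4, K and R contribute +1 each, D and E contribute −1 each, and every other side chain (His included, as stated) is uncharged.
Positive (K, R): R1, R4, K10, K20, K23 → +5.
Negative (D, E): none → −0.
Net charge = (+5) + (−0) = +5.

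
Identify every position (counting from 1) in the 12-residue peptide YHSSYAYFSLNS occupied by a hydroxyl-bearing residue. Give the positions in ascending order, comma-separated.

S, T, and Y are the three residues with a side-chain hydroxyl.
Matching residues: Y1, S3, S4, Y5, Y7, S9, S12.

1, 3, 4, 5, 7, 9, 12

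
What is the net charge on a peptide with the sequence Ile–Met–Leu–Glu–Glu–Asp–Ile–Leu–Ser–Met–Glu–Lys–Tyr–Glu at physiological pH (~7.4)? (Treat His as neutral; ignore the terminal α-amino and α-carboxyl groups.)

The side chains ionized at physiological pH are Lys/Arg (+1) and Asp/Glu (−1); with His treated as neutral, nothing else contributes.
Positive (K, R): Lys12 → +1.
Negative (D, E): Glu4, Glu5, Asp6, Glu11, Glu14 → −5.
Net charge = (+1) + (−5) = −4.

-4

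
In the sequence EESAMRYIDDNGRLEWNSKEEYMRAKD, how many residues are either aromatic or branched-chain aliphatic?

Aromatic: F, W, Y. Branched-chain aliphatic: I, L, V.
Aromatic residues here: Y7, W16, Y22 (3).
Branched-chain aliphatic residues here: I8, L14 (2).
The two groups share no amino acid, so total = 3 + 2 = 5.

5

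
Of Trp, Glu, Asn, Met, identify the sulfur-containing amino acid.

The sulfur-bearing residues are cysteine (–SH) and methionine (–S–CH₃).
Of the listed options, only Met belongs to this group.

Met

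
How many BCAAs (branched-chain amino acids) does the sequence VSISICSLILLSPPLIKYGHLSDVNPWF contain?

V, L, and I make up the branched-chain aliphatic group.
Matching residues: V1, I3, I5, L8, I9, L10, L11, L15, I16, L21, V24.

11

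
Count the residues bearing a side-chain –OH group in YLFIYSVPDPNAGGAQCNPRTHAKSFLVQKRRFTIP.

The –OH-bearing residues are Ser, Thr (aliphatic alcohols), and Tyr (phenol).
Matching residues: Y1, Y5, S6, T21, S25, T34.

6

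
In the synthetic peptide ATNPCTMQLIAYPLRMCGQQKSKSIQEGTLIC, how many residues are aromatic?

The aromatic amino acids are Phe (F, benzyl), Trp (W, indole), and Tyr (Y, phenol).
Matching residues: Y12.

1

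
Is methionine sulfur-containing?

Yes

Cysteine (C, thiol) and methionine (M, thioether) are the two sulfur-containing amino acids.
Methionine is in this group.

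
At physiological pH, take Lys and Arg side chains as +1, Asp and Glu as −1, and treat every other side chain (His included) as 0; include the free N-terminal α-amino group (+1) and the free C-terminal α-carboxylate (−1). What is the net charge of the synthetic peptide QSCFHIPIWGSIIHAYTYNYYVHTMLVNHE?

Positive (K, R): none → +0.
Negative (D, E): E30 → −1.
The N-terminus (+1) and C-terminus (−1) cancel.
Net charge = (+0) + (−1) = −1.

-1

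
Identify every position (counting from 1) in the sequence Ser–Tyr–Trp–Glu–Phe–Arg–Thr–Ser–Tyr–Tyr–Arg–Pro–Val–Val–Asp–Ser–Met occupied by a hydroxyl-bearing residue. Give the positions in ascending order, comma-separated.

S, T, and Y are the three residues with a side-chain hydroxyl.
Matching residues: Ser1, Tyr2, Thr7, Ser8, Tyr9, Tyr10, Ser16.

1, 2, 7, 8, 9, 10, 16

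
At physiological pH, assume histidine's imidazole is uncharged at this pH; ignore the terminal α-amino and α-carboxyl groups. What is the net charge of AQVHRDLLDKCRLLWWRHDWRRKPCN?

+4

The side chains ionized at physiological pH are Lys/Arg (+1) and Asp/Glu (−1); with His treated as neutral, nothing else contributes.
Positive (K, R): R5, K10, R12, R17, R21, R22, K23 → +7.
Negative (D, E): D6, D9, D19 → −3.
Net charge = (+7) + (−3) = +4.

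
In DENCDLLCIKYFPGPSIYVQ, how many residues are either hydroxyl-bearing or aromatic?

4

Hydroxyl-bearing: S, T, Y. Aromatic: F, W, Y.
Hydroxyl-bearing residues here: Y11, S16, Y18 (3).
Aromatic residues here: Y11, F12, Y18 (3).
Y is in both groups, so the 2 Y residues must not be double-counted.
Total = 3 + 3 − 2 = 4.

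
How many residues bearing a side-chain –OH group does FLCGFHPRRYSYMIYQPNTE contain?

5

S, T, and Y are the three residues with a side-chain hydroxyl.
Matching residues: Y10, S11, Y12, Y15, T19.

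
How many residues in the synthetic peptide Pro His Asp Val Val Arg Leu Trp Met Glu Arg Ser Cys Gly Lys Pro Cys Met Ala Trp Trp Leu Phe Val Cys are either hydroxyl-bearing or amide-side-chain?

1

Hydroxyl-bearing: S, T, Y. Amide-side-chain: N, Q.
Hydroxyl-bearing residues here: Ser12 (1).
Amide-side-chain residues here: none (0).
The two groups share no amino acid, so total = 1 + 0 = 1.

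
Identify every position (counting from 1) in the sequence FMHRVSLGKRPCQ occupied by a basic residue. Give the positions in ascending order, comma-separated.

3, 4, 9, 10

The basic amino acids are Lys (K), Arg (R), and His (H).
Matching residues: H3, R4, K9, R10.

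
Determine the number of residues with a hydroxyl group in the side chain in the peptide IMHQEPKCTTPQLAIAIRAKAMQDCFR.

2

S, T, and Y are the three residues with a side-chain hydroxyl.
Matching residues: T9, T10.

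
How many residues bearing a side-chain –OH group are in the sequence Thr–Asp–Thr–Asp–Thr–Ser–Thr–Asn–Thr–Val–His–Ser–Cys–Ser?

8

Serine (S), threonine (T), and tyrosine (Y) each carry a hydroxyl group on the side chain.
Matching residues: Thr1, Thr3, Thr5, Ser6, Thr7, Thr9, Ser12, Ser14.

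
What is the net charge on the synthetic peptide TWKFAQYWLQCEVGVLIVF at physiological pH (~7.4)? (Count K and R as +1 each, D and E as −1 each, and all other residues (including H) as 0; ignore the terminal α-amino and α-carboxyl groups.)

0

Positive (K, R): K3 → +1.
Negative (D, E): E12 → −1.
Net charge = (+1) + (−1) = 0.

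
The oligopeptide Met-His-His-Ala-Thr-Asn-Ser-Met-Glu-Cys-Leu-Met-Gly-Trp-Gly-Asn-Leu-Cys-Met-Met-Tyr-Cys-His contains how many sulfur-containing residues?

8

Only Cys (C) and Met (M) have a sulfur atom in the side chain.
Matching residues: Met1, Met8, Cys10, Met12, Cys18, Met19, Met20, Cys22.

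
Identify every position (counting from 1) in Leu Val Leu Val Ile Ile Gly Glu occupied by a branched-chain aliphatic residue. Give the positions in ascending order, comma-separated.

V, L, and I make up the branched-chain aliphatic group.
Matching residues: Leu1, Val2, Leu3, Val4, Ile5, Ile6.

1, 2, 3, 4, 5, 6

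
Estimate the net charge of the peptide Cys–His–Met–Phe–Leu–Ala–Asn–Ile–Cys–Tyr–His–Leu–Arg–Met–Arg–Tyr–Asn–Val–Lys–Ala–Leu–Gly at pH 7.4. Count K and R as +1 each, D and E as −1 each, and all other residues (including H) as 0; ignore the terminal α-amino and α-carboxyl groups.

Positive (K, R): Arg13, Arg15, Lys19 → +3.
Negative (D, E): none → −0.
Net charge = (+3) + (−0) = +3.

+3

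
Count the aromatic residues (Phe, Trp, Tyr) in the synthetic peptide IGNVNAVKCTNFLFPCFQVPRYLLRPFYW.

Matching residues: F12, F14, F17, Y22, F27, Y28, W29.

7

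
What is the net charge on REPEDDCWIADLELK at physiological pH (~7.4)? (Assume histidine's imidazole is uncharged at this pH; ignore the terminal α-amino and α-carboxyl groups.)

-4

Near pH 7.4, K and R contribute +1 each, D and E contribute −1 each, and every other side chain (His included, as stated) is uncharged.
Positive (K, R): R1, K15 → +2.
Negative (D, E): E2, E4, D5, D6, D11, E13 → −6.
Net charge = (+2) + (−6) = −4.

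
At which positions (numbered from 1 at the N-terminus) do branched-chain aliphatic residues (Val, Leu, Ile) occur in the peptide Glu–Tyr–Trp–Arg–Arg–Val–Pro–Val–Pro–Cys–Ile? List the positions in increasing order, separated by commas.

6, 8, 11

Matching residues: Val6, Val8, Ile11.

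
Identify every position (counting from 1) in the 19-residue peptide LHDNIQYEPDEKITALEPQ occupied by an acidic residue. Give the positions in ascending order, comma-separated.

3, 8, 10, 11, 17

The acidic residues are Asp (D) and Glu (E), whose side chains end in a carboxylate group.
Matching residues: D3, E8, D10, E11, E17.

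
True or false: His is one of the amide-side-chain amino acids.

Asparagine (N) and glutamine (Q) have uncharged amide side chains.
Histidine is not in this group.

False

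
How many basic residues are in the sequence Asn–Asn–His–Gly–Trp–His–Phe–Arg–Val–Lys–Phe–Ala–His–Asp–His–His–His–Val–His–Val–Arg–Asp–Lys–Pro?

11

The basic amino acids are Lys (K), Arg (R), and His (H).
Matching residues: His3, His6, Arg8, Lys10, His13, His15, His16, His17, His19, Arg21, Lys23.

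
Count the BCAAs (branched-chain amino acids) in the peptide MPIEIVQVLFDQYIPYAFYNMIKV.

The BCAAs are Val, Leu, and Ile — aliphatic side chains with a branch point.
Matching residues: I3, I5, V6, V8, L9, I14, I22, V24.

8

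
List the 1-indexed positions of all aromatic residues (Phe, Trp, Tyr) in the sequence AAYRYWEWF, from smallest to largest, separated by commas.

3, 5, 6, 8, 9

Matching residues: Y3, Y5, W6, W8, F9.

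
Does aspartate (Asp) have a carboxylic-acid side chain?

Yes

The acidic residues are Asp (D) and Glu (E), whose side chains end in a carboxylate group.
Aspartate is in this group.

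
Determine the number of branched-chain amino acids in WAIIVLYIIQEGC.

6

V, L, and I make up the branched-chain aliphatic group.
Matching residues: I3, I4, V5, L6, I8, I9.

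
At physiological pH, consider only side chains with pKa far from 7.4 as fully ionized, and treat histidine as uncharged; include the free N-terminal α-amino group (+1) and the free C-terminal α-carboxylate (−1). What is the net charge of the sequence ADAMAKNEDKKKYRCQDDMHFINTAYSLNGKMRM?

Near pH 7.4, K and R contribute +1 each, D and E contribute −1 each, and every other side chain (His included, as stated) is uncharged.
Positive (K, R): K6, K10, K11, K12, R14, K31, R33 → +7.
Negative (D, E): D2, E8, D9, D17, D18 → −5.
The N-terminus (+1) and C-terminus (−1) cancel.
Net charge = (+7) + (−5) = +2.

+2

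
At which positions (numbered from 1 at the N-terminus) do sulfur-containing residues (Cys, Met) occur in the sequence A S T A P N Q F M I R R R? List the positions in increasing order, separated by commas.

Matching residues: M9.

9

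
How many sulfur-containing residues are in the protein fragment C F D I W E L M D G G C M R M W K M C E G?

7

Only Cys (C) and Met (M) have a sulfur atom in the side chain.
Matching residues: C1, M8, C12, M13, M15, M18, C19.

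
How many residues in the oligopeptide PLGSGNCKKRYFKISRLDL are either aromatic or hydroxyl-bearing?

Aromatic: F, W, Y. Hydroxyl-bearing: S, T, Y.
Aromatic residues here: Y11, F12 (2).
Hydroxyl-bearing residues here: S4, Y11, S15 (3).
Y is in both groups, so the 1 Y residue must not be double-counted.
Total = 2 + 3 − 1 = 4.

4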